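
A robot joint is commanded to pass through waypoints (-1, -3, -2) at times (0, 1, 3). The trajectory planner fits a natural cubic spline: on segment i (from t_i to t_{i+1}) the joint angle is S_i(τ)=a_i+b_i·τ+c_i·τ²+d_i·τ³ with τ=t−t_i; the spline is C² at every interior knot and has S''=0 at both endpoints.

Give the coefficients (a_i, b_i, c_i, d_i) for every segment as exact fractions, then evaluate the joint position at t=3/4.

Δ: Δ0=-2, Δ1=1/2
row 1: diag=6, rhs=15; c'=1/3, d'=5/2
back: M1=5/2
M: M0=0, M1=5/2, M2=0
seg 0: a=-1, c=M0/2=0, d=(M1−M0)/(6·1)=5/12, b=Δ0−h0·(2M0+M1)/6=-29/12
seg 1: a=-3, c=M1/2=5/4, d=(M2−M1)/(6·2)=-5/24, b=Δ1−h1·(2M1+M2)/6=-7/6
t_q=3/4 → seg 0, τ=3/4; S=-1+-29/12·τ+0·τ²+5/12·τ³=-675/256

  seg 0: a=-1 b=-29/12 c=0 d=5/12
  seg 1: a=-3 b=-7/6 c=5/4 d=-5/24
S(3/4) = -675/256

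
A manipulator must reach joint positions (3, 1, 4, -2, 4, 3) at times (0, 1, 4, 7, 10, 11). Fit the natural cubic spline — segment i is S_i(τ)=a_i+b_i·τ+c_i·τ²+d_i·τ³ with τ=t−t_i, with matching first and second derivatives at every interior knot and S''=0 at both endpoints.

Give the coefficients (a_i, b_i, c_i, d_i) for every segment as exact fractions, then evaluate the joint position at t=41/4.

Δ: Δ0=-2, Δ1=1, Δ2=-2, Δ3=2, Δ4=-1
row 1: diag=8, rhs=18; c'=3/8, d'=9/4
row 2: denom=12−3·3/8=87/8; d'=(-18−3·9/4)/(87/8)=-66/29
row 3: denom=12−3·8/29=324/29; d'=(24−3·-66/29)/(324/29)=149/54
row 4: denom=8−3·29/108=259/36; d'=(-18−3·149/54)/(259/36)=-946/259
back: M4=-946/259
back: M3=149/54−29/108·-946/259=2906/777
back: M2=-66/29−8/29·2906/777=-2570/777
back: M1=9/4−3/8·-2570/777=904/259
M: M0=0, M1=904/259, M2=-2570/777, M3=2906/777, M4=-946/259, M5=0
seg 0: a=3, c=M0/2=0, d=(M1−M0)/(6·1)=452/777, b=Δ0−h0·(2M0+M1)/6=-2006/777
seg 1: a=1, c=M1/2=452/259, d=(M2−M1)/(6·3)=-2641/6993, b=Δ1−h1·(2M1+M2)/6=-650/777
seg 2: a=4, c=M2/2=-1285/777, d=(M3−M2)/(6·3)=74/189, b=Δ2−h2·(2M2+M3)/6=-437/777
seg 3: a=-2, c=M3/2=1453/777, d=(M4−M3)/(6·3)=-2872/6993, b=Δ3−h3·(2M3+M4)/6=67/777
seg 4: a=4, c=M4/2=-473/259, d=(M5−M4)/(6·1)=473/777, b=Δ4−h4·(2M4+M5)/6=169/777
t_q=41/4 → seg 4, τ=1/4; S=4+169/777·τ+-473/259·τ²+473/777·τ³=9353/2368

  seg 0: a=3 b=-2006/777 c=0 d=452/777
  seg 1: a=1 b=-650/777 c=452/259 d=-2641/6993
  seg 2: a=4 b=-437/777 c=-1285/777 d=74/189
  seg 3: a=-2 b=67/777 c=1453/777 d=-2872/6993
  seg 4: a=4 b=169/777 c=-473/259 d=473/777
S(41/4) = 9353/2368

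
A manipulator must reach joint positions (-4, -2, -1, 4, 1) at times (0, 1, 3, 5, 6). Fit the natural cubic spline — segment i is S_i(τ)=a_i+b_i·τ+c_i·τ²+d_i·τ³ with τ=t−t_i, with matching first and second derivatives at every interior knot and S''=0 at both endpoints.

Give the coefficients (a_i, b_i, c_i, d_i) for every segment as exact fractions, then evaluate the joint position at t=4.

  seg 0: a=-4 b=37/15 c=0 d=-7/15
  seg 1: a=-2 b=16/15 c=-7/5 d=67/120
  seg 2: a=-1 b=13/6 c=39/20 d=-107/120
  seg 3: a=4 b=-11/15 c=-17/5 d=17/15
S(4) = 89/40

Δ: Δ0=2, Δ1=1/2, Δ2=5/2, Δ3=-3
row 1: diag=6, rhs=-9; c'=1/3, d'=-3/2
row 2: denom=8−2·1/3=22/3; d'=(12−2·-3/2)/(22/3)=45/22
row 3: denom=6−2·3/11=60/11; d'=(-33−2·45/22)/(60/11)=-34/5
back: M3=-34/5
back: M2=45/22−3/11·-34/5=39/10
back: M1=-3/2−1/3·39/10=-14/5
M: M0=0, M1=-14/5, M2=39/10, M3=-34/5, M4=0
seg 0: a=-4, c=M0/2=0, d=(M1−M0)/(6·1)=-7/15, b=Δ0−h0·(2M0+M1)/6=37/15
seg 1: a=-2, c=M1/2=-7/5, d=(M2−M1)/(6·2)=67/120, b=Δ1−h1·(2M1+M2)/6=16/15
seg 2: a=-1, c=M2/2=39/20, d=(M3−M2)/(6·2)=-107/120, b=Δ2−h2·(2M2+M3)/6=13/6
seg 3: a=4, c=M3/2=-17/5, d=(M4−M3)/(6·1)=17/15, b=Δ3−h3·(2M3+M4)/6=-11/15
t_q=4 → seg 2, τ=1; S=-1+13/6·τ+39/20·τ²+-107/120·τ³=89/40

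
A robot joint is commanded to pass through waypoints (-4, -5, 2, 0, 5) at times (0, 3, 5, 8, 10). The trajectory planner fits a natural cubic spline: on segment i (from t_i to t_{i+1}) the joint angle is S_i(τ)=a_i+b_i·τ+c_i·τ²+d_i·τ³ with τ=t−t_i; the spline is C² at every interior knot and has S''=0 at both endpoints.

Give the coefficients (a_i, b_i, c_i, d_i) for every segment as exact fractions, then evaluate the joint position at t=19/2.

  seg 0: a=-4 b=-3287/1740 c=0 d=2707/15660
  seg 1: a=-5 b=2417/870 c=2707/1740 d=-693/1160
  seg 2: a=2 b=797/435 c=-353/174 d=3121/7830
  seg 3: a=0 b=367/870 c=226/145 d=-113/435
S(19/2) = 757/232

Δ: Δ0=-1/3, Δ1=7/2, Δ2=-2/3, Δ3=5/2
row 1: diag=10, rhs=23; c'=1/5, d'=23/10
row 2: denom=10−2·1/5=48/5; d'=(-25−2·23/10)/(48/5)=-37/12
row 3: denom=10−3·5/16=145/16; d'=(19−3·-37/12)/(145/16)=452/145
back: M3=452/145
back: M2=-37/12−5/16·452/145=-353/87
back: M1=23/10−1/5·-353/87=2707/870
M: M0=0, M1=2707/870, M2=-353/87, M3=452/145, M4=0
seg 0: a=-4, c=M0/2=0, d=(M1−M0)/(6·3)=2707/15660, b=Δ0−h0·(2M0+M1)/6=-3287/1740
seg 1: a=-5, c=M1/2=2707/1740, d=(M2−M1)/(6·2)=-693/1160, b=Δ1−h1·(2M1+M2)/6=2417/870
seg 2: a=2, c=M2/2=-353/174, d=(M3−M2)/(6·3)=3121/7830, b=Δ2−h2·(2M2+M3)/6=797/435
seg 3: a=0, c=M3/2=226/145, d=(M4−M3)/(6·2)=-113/435, b=Δ3−h3·(2M3+M4)/6=367/870
t_q=19/2 → seg 3, τ=3/2; S=0+367/870·τ+226/145·τ²+-113/435·τ³=757/232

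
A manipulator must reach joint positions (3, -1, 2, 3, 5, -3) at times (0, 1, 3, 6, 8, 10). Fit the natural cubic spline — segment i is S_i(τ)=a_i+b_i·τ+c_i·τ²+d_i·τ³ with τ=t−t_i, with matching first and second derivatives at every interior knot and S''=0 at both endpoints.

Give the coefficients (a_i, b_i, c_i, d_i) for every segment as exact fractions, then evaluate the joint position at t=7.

Δ: Δ0=-4, Δ1=3/2, Δ2=1/3, Δ3=1, Δ4=-4
row 1: diag=6, rhs=33; c'=1/3, d'=11/2
row 2: denom=10−2·1/3=28/3; d'=(-7−2·11/2)/(28/3)=-27/14
row 3: denom=10−3·9/28=253/28; d'=(4−3·-27/14)/(253/28)=274/253
row 4: denom=8−2·56/253=1912/253; d'=(-30−2·274/253)/(1912/253)=-4069/956
back: M4=-4069/956
back: M3=274/253−56/253·-4069/956=484/239
back: M2=-27/14−9/28·484/239=-1233/478
back: M1=11/2−1/3·-1233/478=1520/239
M: M0=0, M1=1520/239, M2=-1233/478, M3=484/239, M4=-4069/956, M5=0
seg 0: a=3, c=M0/2=0, d=(M1−M0)/(6·1)=760/717, b=Δ0−h0·(2M0+M1)/6=-3628/717
seg 1: a=-1, c=M1/2=760/239, d=(M2−M1)/(6·2)=-4273/5736, b=Δ1−h1·(2M1+M2)/6=-1348/717
seg 2: a=2, c=M2/2=-1233/956, d=(M3−M2)/(6·3)=2201/8604, b=Δ2−h2·(2M2+M3)/6=2725/1434
seg 3: a=3, c=M3/2=242/239, d=(M4−M3)/(6·2)=-6005/11472, b=Δ3−h3·(2M3+M4)/6=3065/2868
seg 4: a=5, c=M4/2=-4069/1912, d=(M5−M4)/(6·2)=4069/11472, b=Δ4−h4·(2M4+M5)/6=-1667/1434
t_q=7 → seg 3, τ=1; S=3+3065/2868·τ+242/239·τ²+-6005/11472·τ³=17429/3824

  seg 0: a=3 b=-3628/717 c=0 d=760/717
  seg 1: a=-1 b=-1348/717 c=760/239 d=-4273/5736
  seg 2: a=2 b=2725/1434 c=-1233/956 d=2201/8604
  seg 3: a=3 b=3065/2868 c=242/239 d=-6005/11472
  seg 4: a=5 b=-1667/1434 c=-4069/1912 d=4069/11472
S(7) = 17429/3824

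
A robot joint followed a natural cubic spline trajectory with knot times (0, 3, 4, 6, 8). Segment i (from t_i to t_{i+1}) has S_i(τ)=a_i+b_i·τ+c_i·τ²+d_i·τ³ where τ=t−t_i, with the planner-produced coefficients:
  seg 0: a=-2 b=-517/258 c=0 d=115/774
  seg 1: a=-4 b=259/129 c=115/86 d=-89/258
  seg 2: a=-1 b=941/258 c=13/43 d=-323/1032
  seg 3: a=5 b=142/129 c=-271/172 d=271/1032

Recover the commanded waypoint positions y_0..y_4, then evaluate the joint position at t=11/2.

y_0 = S_0(0) = a_0 = -2
y_1 = S_1(0) = a_1 = -4
y_2 = S_2(0) = a_2 = -1
y_3 = S_3(0) = a_3 = 5
y_4 = S_3(2) = 3
t_q=11/2 is in segment 2 (τ=3/2); S_2(τ)=11269/2752

y_0=-2 y_1=-4 y_2=-1 y_3=5 y_4=3
S(11/2) = 11269/2752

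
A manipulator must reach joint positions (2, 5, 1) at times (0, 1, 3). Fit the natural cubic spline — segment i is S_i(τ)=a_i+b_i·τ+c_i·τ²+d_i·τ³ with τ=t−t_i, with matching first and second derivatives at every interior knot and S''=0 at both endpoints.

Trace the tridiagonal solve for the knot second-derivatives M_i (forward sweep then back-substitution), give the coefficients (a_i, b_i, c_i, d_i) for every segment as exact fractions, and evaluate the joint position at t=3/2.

Δ: Δ0=3, Δ1=-2
row 1: diag=6, rhs=-30; c'=1/3, d'=-5
back: M1=-5
M: M0=0, M1=-5, M2=0
seg 0: a=2, c=M0/2=0, d=(M1−M0)/(6·1)=-5/6, b=Δ0−h0·(2M0+M1)/6=23/6
seg 1: a=5, c=M1/2=-5/2, d=(M2−M1)/(6·2)=5/12, b=Δ1−h1·(2M1+M2)/6=4/3
t_q=3/2 → seg 1, τ=1/2; S=5+4/3·τ+-5/2·τ²+5/12·τ³=163/32

  seg 0: a=2 b=23/6 c=0 d=-5/6
  seg 1: a=5 b=4/3 c=-5/2 d=5/12
S(3/2) = 163/32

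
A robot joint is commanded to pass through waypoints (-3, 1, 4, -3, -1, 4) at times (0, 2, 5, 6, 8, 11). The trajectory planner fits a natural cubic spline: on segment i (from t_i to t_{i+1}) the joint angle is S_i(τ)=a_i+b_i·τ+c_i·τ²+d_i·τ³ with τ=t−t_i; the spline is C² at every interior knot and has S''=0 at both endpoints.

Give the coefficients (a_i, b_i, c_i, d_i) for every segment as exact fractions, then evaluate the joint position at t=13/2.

  seg 0: a=-3 b=1367/969 c=0 d=571/3876
  seg 1: a=1 b=3080/969 c=571/646 d=-9361/17442
  seg 2: a=4 b=-685/114 c=-3824/969 d=1909/646
  seg 3: a=-3 b=-4880/969 c=9533/1938 d=-307/323
  seg 4: a=-1 b=3134/969 c=-1519/1938 d=1519/17442
S(13/2) = -2847/646

Δ: Δ0=2, Δ1=1, Δ2=-7, Δ3=1, Δ4=5/3
row 1: diag=10, rhs=-6; c'=3/10, d'=-3/5
row 2: denom=8−3·3/10=71/10; d'=(-48−3·-3/5)/(71/10)=-462/71
row 3: denom=6−1·10/71=416/71; d'=(48−1·-462/71)/(416/71)=1935/208
row 4: denom=10−2·71/208=969/104; d'=(4−2·1935/208)/(969/104)=-1519/969
back: M4=-1519/969
back: M3=1935/208−71/208·-1519/969=9533/969
back: M2=-462/71−10/71·9533/969=-7648/969
back: M1=-3/5−3/10·-7648/969=571/323
M: M0=0, M1=571/323, M2=-7648/969, M3=9533/969, M4=-1519/969, M5=0
seg 0: a=-3, c=M0/2=0, d=(M1−M0)/(6·2)=571/3876, b=Δ0−h0·(2M0+M1)/6=1367/969
seg 1: a=1, c=M1/2=571/646, d=(M2−M1)/(6·3)=-9361/17442, b=Δ1−h1·(2M1+M2)/6=3080/969
seg 2: a=4, c=M2/2=-3824/969, d=(M3−M2)/(6·1)=1909/646, b=Δ2−h2·(2M2+M3)/6=-685/114
seg 3: a=-3, c=M3/2=9533/1938, d=(M4−M3)/(6·2)=-307/323, b=Δ3−h3·(2M3+M4)/6=-4880/969
seg 4: a=-1, c=M4/2=-1519/1938, d=(M5−M4)/(6·3)=1519/17442, b=Δ4−h4·(2M4+M5)/6=3134/969
t_q=13/2 → seg 3, τ=1/2; S=-3+-4880/969·τ+9533/1938·τ²+-307/323·τ³=-2847/646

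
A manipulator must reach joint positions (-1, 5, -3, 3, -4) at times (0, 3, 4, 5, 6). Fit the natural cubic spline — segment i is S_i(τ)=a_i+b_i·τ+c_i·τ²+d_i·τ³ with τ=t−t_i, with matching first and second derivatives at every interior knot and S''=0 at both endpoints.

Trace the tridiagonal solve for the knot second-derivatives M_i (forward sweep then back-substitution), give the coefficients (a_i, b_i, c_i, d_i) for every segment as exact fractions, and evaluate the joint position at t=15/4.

Δ: Δ0=2, Δ1=-8, Δ2=6, Δ3=-7
row 1: diag=8, rhs=-60; c'=1/8, d'=-15/2
row 2: denom=4−1·1/8=31/8; d'=(84−1·-15/2)/(31/8)=732/31
row 3: denom=4−1·8/31=116/31; d'=(-78−1·732/31)/(116/31)=-1575/58
back: M3=-1575/58
back: M2=732/31−8/31·-1575/58=888/29
back: M1=-15/2−1/8·888/29=-657/58
M: M0=0, M1=-657/58, M2=888/29, M3=-1575/58, M4=0
seg 0: a=-1, c=M0/2=0, d=(M1−M0)/(6·3)=-73/116, b=Δ0−h0·(2M0+M1)/6=889/116
seg 1: a=5, c=M1/2=-657/116, d=(M2−M1)/(6·1)=811/116, b=Δ1−h1·(2M1+M2)/6=-541/58
seg 2: a=-3, c=M2/2=444/29, d=(M3−M2)/(6·1)=-1117/116, b=Δ2−h2·(2M2+M3)/6=37/116
seg 3: a=3, c=M3/2=-1575/116, d=(M4−M3)/(6·1)=525/116, b=Δ3−h3·(2M3+M4)/6=119/58
t_q=15/4 → seg 1, τ=3/4; S=5+-541/58·τ+-657/116·τ²+811/116·τ³=-16571/7424

  seg 0: a=-1 b=889/116 c=0 d=-73/116
  seg 1: a=5 b=-541/58 c=-657/116 d=811/116
  seg 2: a=-3 b=37/116 c=444/29 d=-1117/116
  seg 3: a=3 b=119/58 c=-1575/116 d=525/116
S(15/4) = -16571/7424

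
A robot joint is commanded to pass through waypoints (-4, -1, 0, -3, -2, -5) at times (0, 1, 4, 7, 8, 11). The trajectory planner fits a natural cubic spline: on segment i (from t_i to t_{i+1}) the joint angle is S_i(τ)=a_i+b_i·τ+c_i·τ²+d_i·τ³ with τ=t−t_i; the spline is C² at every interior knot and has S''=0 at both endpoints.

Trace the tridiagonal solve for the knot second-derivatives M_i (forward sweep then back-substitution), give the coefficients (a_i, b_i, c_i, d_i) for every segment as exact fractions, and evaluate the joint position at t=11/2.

  seg 0: a=-4 b=1075/327 c=0 d=-94/327
  seg 1: a=-1 b=793/327 c=-94/109 d=6/109
  seg 2: a=0 b=-413/327 c=-40/109 d=446/2943
  seg 3: a=-3 b=205/327 c=326/327 d=-68/109
  seg 4: a=-2 b=245/327 c=-286/327 d=286/2943
S(11/2) = -963/436

Δ: Δ0=3, Δ1=1/3, Δ2=-1, Δ3=1, Δ4=-1
row 1: diag=8, rhs=-16; c'=3/8, d'=-2
row 2: denom=12−3·3/8=87/8; d'=(-8−3·-2)/(87/8)=-16/87
row 3: denom=8−3·8/29=208/29; d'=(12−3·-16/87)/(208/29)=7/4
row 4: denom=8−1·29/208=1635/208; d'=(-12−1·7/4)/(1635/208)=-572/327
back: M4=-572/327
back: M3=7/4−29/208·-572/327=652/327
back: M2=-16/87−8/29·652/327=-80/109
back: M1=-2−3/8·-80/109=-188/109
M: M0=0, M1=-188/109, M2=-80/109, M3=652/327, M4=-572/327, M5=0
seg 0: a=-4, c=M0/2=0, d=(M1−M0)/(6·1)=-94/327, b=Δ0−h0·(2M0+M1)/6=1075/327
seg 1: a=-1, c=M1/2=-94/109, d=(M2−M1)/(6·3)=6/109, b=Δ1−h1·(2M1+M2)/6=793/327
seg 2: a=0, c=M2/2=-40/109, d=(M3−M2)/(6·3)=446/2943, b=Δ2−h2·(2M2+M3)/6=-413/327
seg 3: a=-3, c=M3/2=326/327, d=(M4−M3)/(6·1)=-68/109, b=Δ3−h3·(2M3+M4)/6=205/327
seg 4: a=-2, c=M4/2=-286/327, d=(M5−M4)/(6·3)=286/2943, b=Δ4−h4·(2M4+M5)/6=245/327
t_q=11/2 → seg 2, τ=3/2; S=0+-413/327·τ+-40/109·τ²+446/2943·τ³=-963/436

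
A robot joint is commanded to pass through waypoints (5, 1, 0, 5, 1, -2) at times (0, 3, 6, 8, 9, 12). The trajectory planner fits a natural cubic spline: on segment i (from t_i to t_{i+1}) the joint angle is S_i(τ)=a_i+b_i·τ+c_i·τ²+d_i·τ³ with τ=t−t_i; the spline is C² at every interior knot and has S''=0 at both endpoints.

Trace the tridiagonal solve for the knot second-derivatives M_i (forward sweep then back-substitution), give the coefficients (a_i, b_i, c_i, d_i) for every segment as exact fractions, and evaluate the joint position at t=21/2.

  seg 0: a=5 b=-3713/3222 c=0 d=-583/28998
  seg 1: a=1 b=-2731/1611 c=-583/3222 d=6137/28998
  seg 2: a=0 b=9451/3222 c=2777/1611 d=-521/537
  seg 3: a=5 b=-5845/3222 c=-6601/1611 d=2053/1074
  seg 4: a=1 b=-6886/1611 c=5275/3222 d=-5275/28998
S(21/2) = -6707/2864

Δ: Δ0=-4/3, Δ1=-1/3, Δ2=5/2, Δ3=-4, Δ4=-1
row 1: diag=12, rhs=6; c'=1/4, d'=1/2
row 2: denom=10−3·1/4=37/4; d'=(17−3·1/2)/(37/4)=62/37
row 3: denom=6−2·8/37=206/37; d'=(-39−2·62/37)/(206/37)=-1567/206
row 4: denom=8−1·37/206=1611/206; d'=(18−1·-1567/206)/(1611/206)=5275/1611
back: M4=5275/1611
back: M3=-1567/206−37/206·5275/1611=-13202/1611
back: M2=62/37−8/37·-13202/1611=5554/1611
back: M1=1/2−1/4·5554/1611=-583/1611
M: M0=0, M1=-583/1611, M2=5554/1611, M3=-13202/1611, M4=5275/1611, M5=0
seg 0: a=5, c=M0/2=0, d=(M1−M0)/(6·3)=-583/28998, b=Δ0−h0·(2M0+M1)/6=-3713/3222
seg 1: a=1, c=M1/2=-583/3222, d=(M2−M1)/(6·3)=6137/28998, b=Δ1−h1·(2M1+M2)/6=-2731/1611
seg 2: a=0, c=M2/2=2777/1611, d=(M3−M2)/(6·2)=-521/537, b=Δ2−h2·(2M2+M3)/6=9451/3222
seg 3: a=5, c=M3/2=-6601/1611, d=(M4−M3)/(6·1)=2053/1074, b=Δ3−h3·(2M3+M4)/6=-5845/3222
seg 4: a=1, c=M4/2=5275/3222, d=(M5−M4)/(6·3)=-5275/28998, b=Δ4−h4·(2M4+M5)/6=-6886/1611
t_q=21/2 → seg 4, τ=3/2; S=1+-6886/1611·τ+5275/3222·τ²+-5275/28998·τ³=-6707/2864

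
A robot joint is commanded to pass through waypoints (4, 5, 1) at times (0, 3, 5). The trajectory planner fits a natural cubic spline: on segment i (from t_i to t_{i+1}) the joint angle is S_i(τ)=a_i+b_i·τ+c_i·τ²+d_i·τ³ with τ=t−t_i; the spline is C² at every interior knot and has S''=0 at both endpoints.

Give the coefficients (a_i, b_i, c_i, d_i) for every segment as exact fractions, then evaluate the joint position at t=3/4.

Δ: Δ0=1/3, Δ1=-2
row 1: diag=10, rhs=-14; c'=1/5, d'=-7/5
back: M1=-7/5
M: M0=0, M1=-7/5, M2=0
seg 0: a=4, c=M0/2=0, d=(M1−M0)/(6·3)=-7/90, b=Δ0−h0·(2M0+M1)/6=31/30
seg 1: a=5, c=M1/2=-7/10, d=(M2−M1)/(6·2)=7/60, b=Δ1−h1·(2M1+M2)/6=-16/15
t_q=3/4 → seg 0, τ=3/4; S=4+31/30·τ+0·τ²+-7/90·τ³=607/128

  seg 0: a=4 b=31/30 c=0 d=-7/90
  seg 1: a=5 b=-16/15 c=-7/10 d=7/60
S(3/4) = 607/128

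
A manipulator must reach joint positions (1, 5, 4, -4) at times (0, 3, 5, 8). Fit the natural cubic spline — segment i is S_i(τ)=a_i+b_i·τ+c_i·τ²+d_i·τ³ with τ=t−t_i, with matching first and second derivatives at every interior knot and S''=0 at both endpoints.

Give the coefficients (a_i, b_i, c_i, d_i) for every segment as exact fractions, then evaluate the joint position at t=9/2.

  seg 0: a=1 b=85/48 c=0 d=-7/144
  seg 1: a=5 b=11/24 c=-7/16 d=-1/48
  seg 2: a=4 b=-37/24 c=-9/16 d=1/16
S(9/2) = 593/128

Δ: Δ0=4/3, Δ1=-1/2, Δ2=-8/3
row 1: diag=10, rhs=-11; c'=1/5, d'=-11/10
row 2: denom=10−2·1/5=48/5; d'=(-13−2·-11/10)/(48/5)=-9/8
back: M2=-9/8
back: M1=-11/10−1/5·-9/8=-7/8
M: M0=0, M1=-7/8, M2=-9/8, M3=0
seg 0: a=1, c=M0/2=0, d=(M1−M0)/(6·3)=-7/144, b=Δ0−h0·(2M0+M1)/6=85/48
seg 1: a=5, c=M1/2=-7/16, d=(M2−M1)/(6·2)=-1/48, b=Δ1−h1·(2M1+M2)/6=11/24
seg 2: a=4, c=M2/2=-9/16, d=(M3−M2)/(6·3)=1/16, b=Δ2−h2·(2M2+M3)/6=-37/24
t_q=9/2 → seg 1, τ=3/2; S=5+11/24·τ+-7/16·τ²+-1/48·τ³=593/128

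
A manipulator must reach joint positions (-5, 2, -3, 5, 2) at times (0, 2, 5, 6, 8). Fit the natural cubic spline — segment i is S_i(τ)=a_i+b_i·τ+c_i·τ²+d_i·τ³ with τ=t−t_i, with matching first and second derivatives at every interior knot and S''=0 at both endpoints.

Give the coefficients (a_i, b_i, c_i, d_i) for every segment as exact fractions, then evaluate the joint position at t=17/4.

  seg 0: a=-5 b=220/39 c=0 d=-167/312
  seg 1: a=2 b=-61/78 c=-167/52 d=35/36
  seg 2: a=-3 b=967/156 c=72/13 d=-583/156
  seg 3: a=5 b=473/78 c=-295/52 d=295/312
S(17/4) = -16453/3328

Δ: Δ0=7/2, Δ1=-5/3, Δ2=8, Δ3=-3/2
row 1: diag=10, rhs=-31; c'=3/10, d'=-31/10
row 2: denom=8−3·3/10=71/10; d'=(58−3·-31/10)/(71/10)=673/71
row 3: denom=6−1·10/71=416/71; d'=(-57−1·673/71)/(416/71)=-295/26
back: M3=-295/26
back: M2=673/71−10/71·-295/26=144/13
back: M1=-31/10−3/10·144/13=-167/26
M: M0=0, M1=-167/26, M2=144/13, M3=-295/26, M4=0
seg 0: a=-5, c=M0/2=0, d=(M1−M0)/(6·2)=-167/312, b=Δ0−h0·(2M0+M1)/6=220/39
seg 1: a=2, c=M1/2=-167/52, d=(M2−M1)/(6·3)=35/36, b=Δ1−h1·(2M1+M2)/6=-61/78
seg 2: a=-3, c=M2/2=72/13, d=(M3−M2)/(6·1)=-583/156, b=Δ2−h2·(2M2+M3)/6=967/156
seg 3: a=5, c=M3/2=-295/52, d=(M4−M3)/(6·2)=295/312, b=Δ3−h3·(2M3+M4)/6=473/78
t_q=17/4 → seg 1, τ=9/4; S=2+-61/78·τ+-167/52·τ²+35/36·τ³=-16453/3328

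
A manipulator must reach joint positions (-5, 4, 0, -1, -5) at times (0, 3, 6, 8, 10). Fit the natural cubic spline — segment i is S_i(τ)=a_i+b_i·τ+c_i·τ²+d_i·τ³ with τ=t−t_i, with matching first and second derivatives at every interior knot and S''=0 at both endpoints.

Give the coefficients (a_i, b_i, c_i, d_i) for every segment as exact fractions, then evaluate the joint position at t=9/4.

  seg 0: a=-5 b=719/168 c=0 d=-215/1512
  seg 1: a=4 b=37/84 c=-215/168 d=347/1512
  seg 2: a=0 b=-25/24 c=11/14 d=-173/672
  seg 3: a=-1 b=-83/84 c=-85/112 d=85/672
S(9/4) = 1541/512

Δ: Δ0=3, Δ1=-4/3, Δ2=-1/2, Δ3=-2
row 1: diag=12, rhs=-26; c'=1/4, d'=-13/6
row 2: denom=10−3·1/4=37/4; d'=(5−3·-13/6)/(37/4)=46/37
row 3: denom=8−2·8/37=280/37; d'=(-9−2·46/37)/(280/37)=-85/56
back: M3=-85/56
back: M2=46/37−8/37·-85/56=11/7
back: M1=-13/6−1/4·11/7=-215/84
M: M0=0, M1=-215/84, M2=11/7, M3=-85/56, M4=0
seg 0: a=-5, c=M0/2=0, d=(M1−M0)/(6·3)=-215/1512, b=Δ0−h0·(2M0+M1)/6=719/168
seg 1: a=4, c=M1/2=-215/168, d=(M2−M1)/(6·3)=347/1512, b=Δ1−h1·(2M1+M2)/6=37/84
seg 2: a=0, c=M2/2=11/14, d=(M3−M2)/(6·2)=-173/672, b=Δ2−h2·(2M2+M3)/6=-25/24
seg 3: a=-1, c=M3/2=-85/112, d=(M4−M3)/(6·2)=85/672, b=Δ3−h3·(2M3+M4)/6=-83/84
t_q=9/4 → seg 0, τ=9/4; S=-5+719/168·τ+0·τ²+-215/1512·τ³=1541/512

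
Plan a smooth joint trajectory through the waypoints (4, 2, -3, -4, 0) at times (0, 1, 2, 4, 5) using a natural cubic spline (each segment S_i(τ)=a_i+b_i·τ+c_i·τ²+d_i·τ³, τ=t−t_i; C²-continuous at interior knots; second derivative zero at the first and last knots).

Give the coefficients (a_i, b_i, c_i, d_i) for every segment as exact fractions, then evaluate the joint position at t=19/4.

Δ: Δ0=-2, Δ1=-5, Δ2=-1/2, Δ3=4
row 1: diag=4, rhs=-18; c'=1/4, d'=-9/2
row 2: denom=6−1·1/4=23/4; d'=(27−1·-9/2)/(23/4)=126/23
row 3: denom=6−2·8/23=122/23; d'=(27−2·126/23)/(122/23)=369/122
back: M3=369/122
back: M2=126/23−8/23·369/122=270/61
back: M1=-9/2−1/4·270/61=-342/61
M: M0=0, M1=-342/61, M2=270/61, M3=369/122, M4=0
seg 0: a=4, c=M0/2=0, d=(M1−M0)/(6·1)=-57/61, b=Δ0−h0·(2M0+M1)/6=-65/61
seg 1: a=2, c=M1/2=-171/61, d=(M2−M1)/(6·1)=102/61, b=Δ1−h1·(2M1+M2)/6=-236/61
seg 2: a=-3, c=M2/2=135/61, d=(M3−M2)/(6·2)=-57/488, b=Δ2−h2·(2M2+M3)/6=-272/61
seg 3: a=-4, c=M3/2=369/244, d=(M4−M3)/(6·1)=-123/244, b=Δ3−h3·(2M3+M4)/6=365/122
t_q=19/4 → seg 3, τ=3/4; S=-4+365/122·τ+369/244·τ²+-123/244·τ³=-17461/15616

  seg 0: a=4 b=-65/61 c=0 d=-57/61
  seg 1: a=2 b=-236/61 c=-171/61 d=102/61
  seg 2: a=-3 b=-272/61 c=135/61 d=-57/488
  seg 3: a=-4 b=365/122 c=369/244 d=-123/244
S(19/4) = -17461/15616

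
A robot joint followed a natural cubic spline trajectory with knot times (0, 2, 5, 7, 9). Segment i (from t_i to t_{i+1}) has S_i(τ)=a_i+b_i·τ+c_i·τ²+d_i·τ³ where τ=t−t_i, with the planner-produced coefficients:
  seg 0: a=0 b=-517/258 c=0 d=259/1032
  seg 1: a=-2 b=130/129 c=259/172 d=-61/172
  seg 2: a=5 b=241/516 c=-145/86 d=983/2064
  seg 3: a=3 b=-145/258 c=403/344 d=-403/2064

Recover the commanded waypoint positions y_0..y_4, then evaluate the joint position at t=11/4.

y_0 = S_0(0) = a_0 = 0
y_1 = S_1(0) = a_1 = -2
y_2 = S_2(0) = a_2 = 5
y_3 = S_3(0) = a_3 = 3
y_4 = S_3(2) = 5
t_q=11/4 is in segment 1 (τ=3/4); S_1(τ)=-6019/11008

y_0=0 y_1=-2 y_2=5 y_3=3 y_4=5
S(11/4) = -6019/11008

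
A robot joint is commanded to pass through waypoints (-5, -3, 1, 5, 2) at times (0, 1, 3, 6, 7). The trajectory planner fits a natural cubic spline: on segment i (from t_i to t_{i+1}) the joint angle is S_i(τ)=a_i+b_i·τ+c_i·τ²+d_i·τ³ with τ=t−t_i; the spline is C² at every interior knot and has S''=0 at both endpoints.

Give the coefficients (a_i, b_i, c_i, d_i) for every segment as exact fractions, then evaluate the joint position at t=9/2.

  seg 0: a=-5 b=1205/591 c=0 d=-23/591
  seg 1: a=-3 b=1136/591 c=-23/197 d=46/591
  seg 2: a=1 b=1412/591 c=69/197 d=-415/1773
  seg 3: a=5 b=-1081/591 c=-346/197 d=346/591
S(9/2) = 7221/1576

Δ: Δ0=2, Δ1=2, Δ2=4/3, Δ3=-3
row 1: diag=6, rhs=0; c'=1/3, d'=0
row 2: denom=10−2·1/3=28/3; d'=(-4−2·0)/(28/3)=-3/7
row 3: denom=8−3·9/28=197/28; d'=(-26−3·-3/7)/(197/28)=-692/197
back: M3=-692/197
back: M2=-3/7−9/28·-692/197=138/197
back: M1=0−1/3·138/197=-46/197
M: M0=0, M1=-46/197, M2=138/197, M3=-692/197, M4=0
seg 0: a=-5, c=M0/2=0, d=(M1−M0)/(6·1)=-23/591, b=Δ0−h0·(2M0+M1)/6=1205/591
seg 1: a=-3, c=M1/2=-23/197, d=(M2−M1)/(6·2)=46/591, b=Δ1−h1·(2M1+M2)/6=1136/591
seg 2: a=1, c=M2/2=69/197, d=(M3−M2)/(6·3)=-415/1773, b=Δ2−h2·(2M2+M3)/6=1412/591
seg 3: a=5, c=M3/2=-346/197, d=(M4−M3)/(6·1)=346/591, b=Δ3−h3·(2M3+M4)/6=-1081/591
t_q=9/2 → seg 2, τ=3/2; S=1+1412/591·τ+69/197·τ²+-415/1773·τ³=7221/1576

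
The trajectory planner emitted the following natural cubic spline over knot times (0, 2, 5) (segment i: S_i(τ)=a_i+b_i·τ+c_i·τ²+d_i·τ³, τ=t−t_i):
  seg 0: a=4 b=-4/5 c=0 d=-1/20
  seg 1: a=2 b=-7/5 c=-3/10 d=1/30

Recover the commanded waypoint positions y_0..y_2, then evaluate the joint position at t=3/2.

y_0=4 y_1=2 y_2=-4
S(3/2) = 421/160

y_0 = S_0(0) = a_0 = 4
y_1 = S_1(0) = a_1 = 2
y_2 = S_1(3) = -4
t_q=3/2 is in segment 0 (τ=3/2); S_0(τ)=421/160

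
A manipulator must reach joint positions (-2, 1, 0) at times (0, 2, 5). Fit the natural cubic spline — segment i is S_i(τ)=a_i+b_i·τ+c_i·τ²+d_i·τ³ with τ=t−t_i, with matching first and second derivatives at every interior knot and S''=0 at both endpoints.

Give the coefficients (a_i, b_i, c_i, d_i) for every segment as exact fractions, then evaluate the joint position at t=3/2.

Δ: Δ0=3/2, Δ1=-1/3
row 1: diag=10, rhs=-11; c'=3/10, d'=-11/10
back: M1=-11/10
M: M0=0, M1=-11/10, M2=0
seg 0: a=-2, c=M0/2=0, d=(M1−M0)/(6·2)=-11/120, b=Δ0−h0·(2M0+M1)/6=28/15
seg 1: a=1, c=M1/2=-11/20, d=(M2−M1)/(6·3)=11/180, b=Δ1−h1·(2M1+M2)/6=23/30
t_q=3/2 → seg 0, τ=3/2; S=-2+28/15·τ+0·τ²+-11/120·τ³=157/320

  seg 0: a=-2 b=28/15 c=0 d=-11/120
  seg 1: a=1 b=23/30 c=-11/20 d=11/180
S(3/2) = 157/320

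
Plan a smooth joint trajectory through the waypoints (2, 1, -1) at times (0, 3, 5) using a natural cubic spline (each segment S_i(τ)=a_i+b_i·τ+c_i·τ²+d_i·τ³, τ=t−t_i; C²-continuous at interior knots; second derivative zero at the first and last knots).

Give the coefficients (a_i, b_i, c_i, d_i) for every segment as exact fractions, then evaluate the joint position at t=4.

  seg 0: a=2 b=-2/15 c=0 d=-1/45
  seg 1: a=1 b=-11/15 c=-1/5 d=1/30
S(4) = 1/10

Δ: Δ0=-1/3, Δ1=-1
row 1: diag=10, rhs=-4; c'=1/5, d'=-2/5
back: M1=-2/5
M: M0=0, M1=-2/5, M2=0
seg 0: a=2, c=M0/2=0, d=(M1−M0)/(6·3)=-1/45, b=Δ0−h0·(2M0+M1)/6=-2/15
seg 1: a=1, c=M1/2=-1/5, d=(M2−M1)/(6·2)=1/30, b=Δ1−h1·(2M1+M2)/6=-11/15
t_q=4 → seg 1, τ=1; S=1+-11/15·τ+-1/5·τ²+1/30·τ³=1/10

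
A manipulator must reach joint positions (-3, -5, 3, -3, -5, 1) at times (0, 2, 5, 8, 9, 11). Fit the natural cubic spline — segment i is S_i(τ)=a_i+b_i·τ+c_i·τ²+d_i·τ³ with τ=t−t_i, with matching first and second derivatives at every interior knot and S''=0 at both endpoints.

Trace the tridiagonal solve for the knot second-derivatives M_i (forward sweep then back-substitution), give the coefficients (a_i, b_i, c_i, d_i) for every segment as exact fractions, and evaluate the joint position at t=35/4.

Δ: Δ0=-1, Δ1=8/3, Δ2=-2, Δ3=-2, Δ4=3
row 1: diag=10, rhs=22; c'=3/10, d'=11/5
row 2: denom=12−3·3/10=111/10; d'=(-28−3·11/5)/(111/10)=-346/111
row 3: denom=8−3·10/37=266/37; d'=(0−3·-346/111)/(266/37)=173/133
row 4: denom=6−1·37/266=1559/266; d'=(30−1·173/133)/(1559/266)=7634/1559
back: M4=7634/1559
back: M3=173/133−37/266·7634/1559=966/1559
back: M2=-346/111−10/37·966/1559=-15362/4677
back: M1=11/5−3/10·-15362/4677=4966/1559
M: M0=0, M1=4966/1559, M2=-15362/4677, M3=966/1559, M4=7634/1559, M5=0
seg 0: a=-3, c=M0/2=0, d=(M1−M0)/(6·2)=2483/9354, b=Δ0−h0·(2M0+M1)/6=-9643/4677
seg 1: a=-5, c=M1/2=2483/1559, d=(M2−M1)/(6·3)=-15130/42093, b=Δ1−h1·(2M1+M2)/6=5255/4677
seg 2: a=3, c=M2/2=-7681/4677, d=(M3−M2)/(6·3)=9130/42093, b=Δ2−h2·(2M2+M3)/6=4559/4677
seg 3: a=-3, c=M3/2=483/1559, d=(M4−M3)/(6·1)=3334/4677, b=Δ3−h3·(2M3+M4)/6=-14137/4677
seg 4: a=-5, c=M4/2=3817/1559, d=(M5−M4)/(6·2)=-3817/9354, b=Δ4−h4·(2M4+M5)/6=-1237/4677
t_q=35/4 → seg 3, τ=3/4; S=-3+-14137/4677·τ+483/1559·τ²+3334/4677·τ³=-239063/49888

  seg 0: a=-3 b=-9643/4677 c=0 d=2483/9354
  seg 1: a=-5 b=5255/4677 c=2483/1559 d=-15130/42093
  seg 2: a=3 b=4559/4677 c=-7681/4677 d=9130/42093
  seg 3: a=-3 b=-14137/4677 c=483/1559 d=3334/4677
  seg 4: a=-5 b=-1237/4677 c=3817/1559 d=-3817/9354
S(35/4) = -239063/49888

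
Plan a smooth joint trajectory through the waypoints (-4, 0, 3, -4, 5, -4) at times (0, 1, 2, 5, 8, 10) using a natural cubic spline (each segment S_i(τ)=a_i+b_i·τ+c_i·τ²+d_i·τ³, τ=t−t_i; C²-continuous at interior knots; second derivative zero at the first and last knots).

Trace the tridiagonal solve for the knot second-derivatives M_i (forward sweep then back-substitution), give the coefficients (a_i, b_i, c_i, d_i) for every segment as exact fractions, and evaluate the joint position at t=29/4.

Δ: Δ0=4, Δ1=3, Δ2=-7/3, Δ3=3, Δ4=-9/2
row 1: diag=4, rhs=-6; c'=1/4, d'=-3/2
row 2: denom=8−1·1/4=31/4; d'=(-32−1·-3/2)/(31/4)=-122/31
row 3: denom=12−3·12/31=336/31; d'=(32−3·-122/31)/(336/31)=97/24
row 4: denom=10−3·31/112=1027/112; d'=(-45−3·97/24)/(1027/112)=-6398/1027
back: M4=-6398/1027
back: M3=97/24−31/112·-6398/1027=17765/3081
back: M2=-122/31−12/31·17765/3081=-6334/1027
back: M1=-3/2−1/4·-6334/1027=43/1027
M: M0=0, M1=43/1027, M2=-6334/1027, M3=17765/3081, M4=-6398/1027, M5=0
seg 0: a=-4, c=M0/2=0, d=(M1−M0)/(6·1)=43/6162, b=Δ0−h0·(2M0+M1)/6=24605/6162
seg 1: a=0, c=M1/2=43/2054, d=(M2−M1)/(6·1)=-6377/6162, b=Δ1−h1·(2M1+M2)/6=12367/3081
seg 2: a=3, c=M2/2=-3167/1027, d=(M3−M2)/(6·3)=36767/55458, b=Δ2−h2·(2M2+M3)/6=5861/6162
seg 3: a=-4, c=M3/2=17765/6162, d=(M4−M3)/(6·3)=-2843/4266, b=Δ3−h3·(2M3+M4)/6=1075/3081
seg 4: a=5, c=M4/2=-3199/1027, d=(M5−M4)/(6·2)=3199/6162, b=Δ4−h4·(2M4+M5)/6=-2137/6162
t_q=29/4 → seg 3, τ=9/4; S=-4+1075/3081·τ+17765/6162·τ²+-2843/4266·τ³=498103/131456

  seg 0: a=-4 b=24605/6162 c=0 d=43/6162
  seg 1: a=0 b=12367/3081 c=43/2054 d=-6377/6162
  seg 2: a=3 b=5861/6162 c=-3167/1027 d=36767/55458
  seg 3: a=-4 b=1075/3081 c=17765/6162 d=-2843/4266
  seg 4: a=5 b=-2137/6162 c=-3199/1027 d=3199/6162
S(29/4) = 498103/131456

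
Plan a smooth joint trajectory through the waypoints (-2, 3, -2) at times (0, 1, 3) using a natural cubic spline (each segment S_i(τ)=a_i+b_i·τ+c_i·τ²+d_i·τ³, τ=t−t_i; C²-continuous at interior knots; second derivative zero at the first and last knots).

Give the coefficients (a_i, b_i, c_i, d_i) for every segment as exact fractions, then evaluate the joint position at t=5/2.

Δ: Δ0=5, Δ1=-5/2
row 1: diag=6, rhs=-45; c'=1/3, d'=-15/2
back: M1=-15/2
M: M0=0, M1=-15/2, M2=0
seg 0: a=-2, c=M0/2=0, d=(M1−M0)/(6·1)=-5/4, b=Δ0−h0·(2M0+M1)/6=25/4
seg 1: a=3, c=M1/2=-15/4, d=(M2−M1)/(6·2)=5/8, b=Δ1−h1·(2M1+M2)/6=5/2
t_q=5/2 → seg 1, τ=3/2; S=3+5/2·τ+-15/4·τ²+5/8·τ³=27/64

  seg 0: a=-2 b=25/4 c=0 d=-5/4
  seg 1: a=3 b=5/2 c=-15/4 d=5/8
S(5/2) = 27/64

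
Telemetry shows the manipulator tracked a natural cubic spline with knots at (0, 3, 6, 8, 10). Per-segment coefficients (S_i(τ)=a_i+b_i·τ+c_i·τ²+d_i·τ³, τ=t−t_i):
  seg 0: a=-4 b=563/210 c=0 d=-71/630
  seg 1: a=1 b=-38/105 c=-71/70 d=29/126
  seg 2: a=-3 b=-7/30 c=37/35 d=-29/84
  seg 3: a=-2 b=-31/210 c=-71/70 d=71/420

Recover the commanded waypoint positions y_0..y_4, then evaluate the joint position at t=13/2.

y_0=-4 y_1=1 y_2=-3 y_3=-2 y_4=-5
S(13/2) = -3243/1120

y_0 = S_0(0) = a_0 = -4
y_1 = S_1(0) = a_1 = 1
y_2 = S_2(0) = a_2 = -3
y_3 = S_3(0) = a_3 = -2
y_4 = S_3(2) = -5
t_q=13/2 is in segment 2 (τ=1/2); S_2(τ)=-3243/1120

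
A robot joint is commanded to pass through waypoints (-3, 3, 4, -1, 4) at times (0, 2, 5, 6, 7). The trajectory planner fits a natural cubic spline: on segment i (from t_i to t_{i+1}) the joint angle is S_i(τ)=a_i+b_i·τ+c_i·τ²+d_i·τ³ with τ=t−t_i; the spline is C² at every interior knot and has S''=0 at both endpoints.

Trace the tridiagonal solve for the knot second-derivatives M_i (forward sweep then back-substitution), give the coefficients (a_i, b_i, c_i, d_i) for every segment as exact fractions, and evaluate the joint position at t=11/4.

Δ: Δ0=3, Δ1=1/3, Δ2=-5, Δ3=5
row 1: diag=10, rhs=-16; c'=3/10, d'=-8/5
row 2: denom=8−3·3/10=71/10; d'=(-32−3·-8/5)/(71/10)=-272/71
row 3: denom=4−1·10/71=274/71; d'=(60−1·-272/71)/(274/71)=2266/137
back: M3=2266/137
back: M2=-272/71−10/71·2266/137=-844/137
back: M1=-8/5−3/10·-844/137=34/137
M: M0=0, M1=34/137, M2=-844/137, M3=2266/137, M4=0
seg 0: a=-3, c=M0/2=0, d=(M1−M0)/(6·2)=17/822, b=Δ0−h0·(2M0+M1)/6=1199/411
seg 1: a=3, c=M1/2=17/137, d=(M2−M1)/(6·3)=-439/1233, b=Δ1−h1·(2M1+M2)/6=1301/411
seg 2: a=4, c=M2/2=-422/137, d=(M3−M2)/(6·1)=1555/411, b=Δ2−h2·(2M2+M3)/6=-2344/411
seg 3: a=-1, c=M3/2=1133/137, d=(M4−M3)/(6·1)=-1133/411, b=Δ3−h3·(2M3+M4)/6=-211/411
t_q=11/4 → seg 1, τ=3/4; S=3+1301/411·τ+17/137·τ²+-439/1233·τ³=46415/8768

  seg 0: a=-3 b=1199/411 c=0 d=17/822
  seg 1: a=3 b=1301/411 c=17/137 d=-439/1233
  seg 2: a=4 b=-2344/411 c=-422/137 d=1555/411
  seg 3: a=-1 b=-211/411 c=1133/137 d=-1133/411
S(11/4) = 46415/8768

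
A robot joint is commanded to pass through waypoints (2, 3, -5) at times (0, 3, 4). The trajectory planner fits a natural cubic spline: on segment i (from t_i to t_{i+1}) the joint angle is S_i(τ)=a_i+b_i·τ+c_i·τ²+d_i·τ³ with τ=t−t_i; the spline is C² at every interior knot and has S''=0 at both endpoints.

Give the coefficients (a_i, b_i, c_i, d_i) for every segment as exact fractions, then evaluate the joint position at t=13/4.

  seg 0: a=2 b=83/24 c=0 d=-25/72
  seg 1: a=3 b=-71/12 c=-25/8 d=25/24
S(13/4) = 687/512

Δ: Δ0=1/3, Δ1=-8
row 1: diag=8, rhs=-50; c'=1/8, d'=-25/4
back: M1=-25/4
M: M0=0, M1=-25/4, M2=0
seg 0: a=2, c=M0/2=0, d=(M1−M0)/(6·3)=-25/72, b=Δ0−h0·(2M0+M1)/6=83/24
seg 1: a=3, c=M1/2=-25/8, d=(M2−M1)/(6·1)=25/24, b=Δ1−h1·(2M1+M2)/6=-71/12
t_q=13/4 → seg 1, τ=1/4; S=3+-71/12·τ+-25/8·τ²+25/24·τ³=687/512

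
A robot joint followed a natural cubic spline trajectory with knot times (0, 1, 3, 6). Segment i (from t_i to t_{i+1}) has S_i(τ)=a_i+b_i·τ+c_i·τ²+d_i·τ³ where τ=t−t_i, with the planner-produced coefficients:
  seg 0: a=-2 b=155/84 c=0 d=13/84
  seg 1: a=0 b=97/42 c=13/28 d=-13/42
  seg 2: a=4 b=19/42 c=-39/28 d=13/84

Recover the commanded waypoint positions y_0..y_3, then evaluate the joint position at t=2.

y_0 = S_0(0) = a_0 = -2
y_1 = S_1(0) = a_1 = 0
y_2 = S_2(0) = a_2 = 4
y_3 = S_2(3) = -3
t_q=2 is in segment 1 (τ=1); S_1(τ)=69/28

y_0=-2 y_1=0 y_2=4 y_3=-3
S(2) = 69/28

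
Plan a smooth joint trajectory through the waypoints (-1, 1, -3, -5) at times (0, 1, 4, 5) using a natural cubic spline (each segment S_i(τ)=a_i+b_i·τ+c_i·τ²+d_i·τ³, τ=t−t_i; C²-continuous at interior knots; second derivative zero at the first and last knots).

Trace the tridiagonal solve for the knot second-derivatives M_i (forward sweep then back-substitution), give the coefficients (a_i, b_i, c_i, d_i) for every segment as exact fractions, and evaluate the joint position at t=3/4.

Δ: Δ0=2, Δ1=-4/3, Δ2=-2
row 1: diag=8, rhs=-20; c'=3/8, d'=-5/2
row 2: denom=8−3·3/8=55/8; d'=(-4−3·-5/2)/(55/8)=28/55
back: M2=28/55
back: M1=-5/2−3/8·28/55=-148/55
M: M0=0, M1=-148/55, M2=28/55, M3=0
seg 0: a=-1, c=M0/2=0, d=(M1−M0)/(6·1)=-74/165, b=Δ0−h0·(2M0+M1)/6=404/165
seg 1: a=1, c=M1/2=-74/55, d=(M2−M1)/(6·3)=8/45, b=Δ1−h1·(2M1+M2)/6=182/165
seg 2: a=-3, c=M2/2=14/55, d=(M3−M2)/(6·1)=-14/165, b=Δ2−h2·(2M2+M3)/6=-358/165
t_q=3/4 → seg 0, τ=3/4; S=-1+404/165·τ+0·τ²+-74/165·τ³=1139/1760

  seg 0: a=-1 b=404/165 c=0 d=-74/165
  seg 1: a=1 b=182/165 c=-74/55 d=8/45
  seg 2: a=-3 b=-358/165 c=14/55 d=-14/165
S(3/4) = 1139/1760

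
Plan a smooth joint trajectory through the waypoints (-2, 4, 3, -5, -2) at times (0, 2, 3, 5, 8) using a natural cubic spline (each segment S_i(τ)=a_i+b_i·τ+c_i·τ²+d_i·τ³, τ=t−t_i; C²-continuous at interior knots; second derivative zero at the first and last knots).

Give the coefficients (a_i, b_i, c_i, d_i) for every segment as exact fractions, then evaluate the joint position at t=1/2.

Δ: Δ0=3, Δ1=-1, Δ2=-4, Δ3=1
row 1: diag=6, rhs=-24; c'=1/6, d'=-4
row 2: denom=6−1·1/6=35/6; d'=(-18−1·-4)/(35/6)=-12/5
row 3: denom=10−2·12/35=326/35; d'=(30−2·-12/5)/(326/35)=609/163
back: M3=609/163
back: M2=-12/5−12/35·609/163=-600/163
back: M1=-4−1/6·-600/163=-552/163
M: M0=0, M1=-552/163, M2=-600/163, M3=609/163, M4=0
seg 0: a=-2, c=M0/2=0, d=(M1−M0)/(6·2)=-46/163, b=Δ0−h0·(2M0+M1)/6=673/163
seg 1: a=4, c=M1/2=-276/163, d=(M2−M1)/(6·1)=-8/163, b=Δ1−h1·(2M1+M2)/6=121/163
seg 2: a=3, c=M2/2=-300/163, d=(M3−M2)/(6·2)=403/652, b=Δ2−h2·(2M2+M3)/6=-455/163
seg 3: a=-5, c=M3/2=609/326, d=(M4−M3)/(6·3)=-203/978, b=Δ3−h3·(2M3+M4)/6=-446/163
t_q=1/2 → seg 0, τ=1/2; S=-2+673/163·τ+0·τ²+-46/163·τ³=19/652

  seg 0: a=-2 b=673/163 c=0 d=-46/163
  seg 1: a=4 b=121/163 c=-276/163 d=-8/163
  seg 2: a=3 b=-455/163 c=-300/163 d=403/652
  seg 3: a=-5 b=-446/163 c=609/326 d=-203/978
S(1/2) = 19/652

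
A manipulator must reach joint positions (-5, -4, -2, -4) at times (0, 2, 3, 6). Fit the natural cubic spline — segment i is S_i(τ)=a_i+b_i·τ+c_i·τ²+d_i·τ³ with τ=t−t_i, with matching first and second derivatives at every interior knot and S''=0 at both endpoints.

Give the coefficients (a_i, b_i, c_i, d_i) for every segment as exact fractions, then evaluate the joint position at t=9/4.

Δ: Δ0=1/2, Δ1=2, Δ2=-2/3
row 1: diag=6, rhs=9; c'=1/6, d'=3/2
row 2: denom=8−1·1/6=47/6; d'=(-16−1·3/2)/(47/6)=-105/47
back: M2=-105/47
back: M1=3/2−1/6·-105/47=88/47
M: M0=0, M1=88/47, M2=-105/47, M3=0
seg 0: a=-5, c=M0/2=0, d=(M1−M0)/(6·2)=22/141, b=Δ0−h0·(2M0+M1)/6=-35/282
seg 1: a=-4, c=M1/2=44/47, d=(M2−M1)/(6·1)=-193/282, b=Δ1−h1·(2M1+M2)/6=493/282
seg 2: a=-2, c=M2/2=-105/94, d=(M3−M2)/(6·3)=35/282, b=Δ2−h2·(2M2+M3)/6=221/141
t_q=9/4 → seg 1, τ=1/4; S=-4+493/282·τ+44/47·τ²+-193/282·τ³=-21147/6016

  seg 0: a=-5 b=-35/282 c=0 d=22/141
  seg 1: a=-4 b=493/282 c=44/47 d=-193/282
  seg 2: a=-2 b=221/141 c=-105/94 d=35/282
S(9/4) = -21147/6016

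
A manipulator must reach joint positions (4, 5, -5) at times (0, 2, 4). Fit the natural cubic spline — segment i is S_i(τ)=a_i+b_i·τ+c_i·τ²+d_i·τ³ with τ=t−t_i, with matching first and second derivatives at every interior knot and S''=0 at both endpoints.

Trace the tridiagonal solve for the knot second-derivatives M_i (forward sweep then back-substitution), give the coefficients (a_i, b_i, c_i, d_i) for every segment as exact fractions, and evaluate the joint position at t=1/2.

Δ: Δ0=1/2, Δ1=-5
row 1: diag=8, rhs=-33; c'=1/4, d'=-33/8
back: M1=-33/8
M: M0=0, M1=-33/8, M2=0
seg 0: a=4, c=M0/2=0, d=(M1−M0)/(6·2)=-11/32, b=Δ0−h0·(2M0+M1)/6=15/8
seg 1: a=5, c=M1/2=-33/16, d=(M2−M1)/(6·2)=11/32, b=Δ1−h1·(2M1+M2)/6=-9/4
t_q=1/2 → seg 0, τ=1/2; S=4+15/8·τ+0·τ²+-11/32·τ³=1253/256

  seg 0: a=4 b=15/8 c=0 d=-11/32
  seg 1: a=5 b=-9/4 c=-33/16 d=11/32
S(1/2) = 1253/256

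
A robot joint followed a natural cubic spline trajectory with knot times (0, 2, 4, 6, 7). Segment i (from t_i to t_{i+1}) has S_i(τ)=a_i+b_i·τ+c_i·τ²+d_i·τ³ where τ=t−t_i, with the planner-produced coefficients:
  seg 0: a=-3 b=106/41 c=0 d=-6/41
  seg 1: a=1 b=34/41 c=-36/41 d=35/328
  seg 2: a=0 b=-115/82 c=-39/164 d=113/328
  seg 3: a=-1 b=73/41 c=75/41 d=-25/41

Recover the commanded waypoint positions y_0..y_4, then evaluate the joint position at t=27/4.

y_0 = S_0(0) = a_0 = -3
y_1 = S_1(0) = a_1 = 1
y_2 = S_2(0) = a_2 = 0
y_3 = S_3(0) = a_3 = -1
y_4 = S_3(1) = 2
t_q=27/4 is in segment 3 (τ=3/4); S_3(τ)=2905/2624

y_0=-3 y_1=1 y_2=0 y_3=-1 y_4=2
S(27/4) = 2905/2624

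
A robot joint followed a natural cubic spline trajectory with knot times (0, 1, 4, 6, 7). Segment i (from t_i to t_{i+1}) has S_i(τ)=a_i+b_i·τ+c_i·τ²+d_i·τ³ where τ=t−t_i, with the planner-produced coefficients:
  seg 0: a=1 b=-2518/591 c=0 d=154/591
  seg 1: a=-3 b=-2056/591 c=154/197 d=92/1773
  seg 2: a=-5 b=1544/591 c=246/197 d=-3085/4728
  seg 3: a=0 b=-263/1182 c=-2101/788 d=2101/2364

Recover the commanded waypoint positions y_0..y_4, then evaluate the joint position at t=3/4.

y_0=1 y_1=-3 y_2=-5 y_3=0 y_4=-2
S(3/4) = -13147/6304

y_0 = S_0(0) = a_0 = 1
y_1 = S_1(0) = a_1 = -3
y_2 = S_2(0) = a_2 = -5
y_3 = S_3(0) = a_3 = 0
y_4 = S_3(1) = -2
t_q=3/4 is in segment 0 (τ=3/4); S_0(τ)=-13147/6304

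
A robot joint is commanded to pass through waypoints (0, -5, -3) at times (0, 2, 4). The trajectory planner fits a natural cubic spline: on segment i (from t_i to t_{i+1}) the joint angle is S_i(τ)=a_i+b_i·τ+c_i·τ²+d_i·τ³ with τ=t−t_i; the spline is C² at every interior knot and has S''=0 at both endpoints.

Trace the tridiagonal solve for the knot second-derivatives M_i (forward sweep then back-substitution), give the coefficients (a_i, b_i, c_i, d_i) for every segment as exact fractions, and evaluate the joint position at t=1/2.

  seg 0: a=0 b=-27/8 c=0 d=7/32
  seg 1: a=-5 b=-3/4 c=21/16 d=-7/32
S(1/2) = -425/256

Δ: Δ0=-5/2, Δ1=1
row 1: diag=8, rhs=21; c'=1/4, d'=21/8
back: M1=21/8
M: M0=0, M1=21/8, M2=0
seg 0: a=0, c=M0/2=0, d=(M1−M0)/(6·2)=7/32, b=Δ0−h0·(2M0+M1)/6=-27/8
seg 1: a=-5, c=M1/2=21/16, d=(M2−M1)/(6·2)=-7/32, b=Δ1−h1·(2M1+M2)/6=-3/4
t_q=1/2 → seg 0, τ=1/2; S=0+-27/8·τ+0·τ²+7/32·τ³=-425/256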